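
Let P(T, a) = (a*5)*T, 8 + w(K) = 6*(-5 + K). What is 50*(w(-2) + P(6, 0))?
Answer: -2500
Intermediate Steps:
w(K) = -38 + 6*K (w(K) = -8 + 6*(-5 + K) = -8 + (-30 + 6*K) = -38 + 6*K)
P(T, a) = 5*T*a (P(T, a) = (5*a)*T = 5*T*a)
50*(w(-2) + P(6, 0)) = 50*((-38 + 6*(-2)) + 5*6*0) = 50*((-38 - 12) + 0) = 50*(-50 + 0) = 50*(-50) = -2500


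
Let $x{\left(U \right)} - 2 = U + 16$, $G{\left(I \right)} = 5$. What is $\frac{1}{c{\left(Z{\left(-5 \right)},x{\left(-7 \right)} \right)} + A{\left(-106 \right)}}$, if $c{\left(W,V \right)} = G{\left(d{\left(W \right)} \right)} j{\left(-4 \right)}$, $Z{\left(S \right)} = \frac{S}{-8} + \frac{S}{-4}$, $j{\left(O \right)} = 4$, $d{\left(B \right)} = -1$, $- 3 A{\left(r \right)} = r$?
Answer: $\frac{3}{166} \approx 0.018072$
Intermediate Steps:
$A{\left(r \right)} = - \frac{r}{3}$
$x{\left(U \right)} = 18 + U$ ($x{\left(U \right)} = 2 + \left(U + 16\right) = 2 + \left(16 + U\right) = 18 + U$)
$Z{\left(S \right)} = - \frac{3 S}{8}$ ($Z{\left(S \right)} = S \left(- \frac{1}{8}\right) + S \left(- \frac{1}{4}\right) = - \frac{S}{8} - \frac{S}{4} = - \frac{3 S}{8}$)
$c{\left(W,V \right)} = 20$ ($c{\left(W,V \right)} = 5 \cdot 4 = 20$)
$\frac{1}{c{\left(Z{\left(-5 \right)},x{\left(-7 \right)} \right)} + A{\left(-106 \right)}} = \frac{1}{20 - - \frac{106}{3}} = \frac{1}{20 + \frac{106}{3}} = \frac{1}{\frac{166}{3}} = \frac{3}{166}$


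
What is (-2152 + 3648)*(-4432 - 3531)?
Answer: -11912648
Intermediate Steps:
(-2152 + 3648)*(-4432 - 3531) = 1496*(-7963) = -11912648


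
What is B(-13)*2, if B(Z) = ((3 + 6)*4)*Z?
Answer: -936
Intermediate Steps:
B(Z) = 36*Z (B(Z) = (9*4)*Z = 36*Z)
B(-13)*2 = (36*(-13))*2 = -468*2 = -936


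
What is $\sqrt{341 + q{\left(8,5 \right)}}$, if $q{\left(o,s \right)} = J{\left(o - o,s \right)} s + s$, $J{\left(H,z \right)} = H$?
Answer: $\sqrt{346} \approx 18.601$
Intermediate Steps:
$q{\left(o,s \right)} = s$ ($q{\left(o,s \right)} = \left(o - o\right) s + s = 0 s + s = 0 + s = s$)
$\sqrt{341 + q{\left(8,5 \right)}} = \sqrt{341 + 5} = \sqrt{346}$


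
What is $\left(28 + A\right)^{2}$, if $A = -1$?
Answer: $729$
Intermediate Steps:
$\left(28 + A\right)^{2} = \left(28 - 1\right)^{2} = 27^{2} = 729$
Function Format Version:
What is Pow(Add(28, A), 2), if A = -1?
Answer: 729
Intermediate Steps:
Pow(Add(28, A), 2) = Pow(Add(28, -1), 2) = Pow(27, 2) = 729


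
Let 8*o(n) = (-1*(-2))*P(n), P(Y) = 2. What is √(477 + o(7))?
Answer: √1910/2 ≈ 21.852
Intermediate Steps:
o(n) = ½ (o(n) = (-1*(-2)*2)/8 = (2*2)/8 = (⅛)*4 = ½)
√(477 + o(7)) = √(477 + ½) = √(955/2) = √1910/2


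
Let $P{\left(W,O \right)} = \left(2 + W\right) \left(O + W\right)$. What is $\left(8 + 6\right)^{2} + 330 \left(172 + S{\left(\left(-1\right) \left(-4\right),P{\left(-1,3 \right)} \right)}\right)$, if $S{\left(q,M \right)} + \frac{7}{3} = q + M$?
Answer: $58166$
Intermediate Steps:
$S{\left(q,M \right)} = - \frac{7}{3} + M + q$ ($S{\left(q,M \right)} = - \frac{7}{3} + \left(q + M\right) = - \frac{7}{3} + \left(M + q\right) = - \frac{7}{3} + M + q$)
$\left(8 + 6\right)^{2} + 330 \left(172 + S{\left(\left(-1\right) \left(-4\right),P{\left(-1,3 \right)} \right)}\right) = \left(8 + 6\right)^{2} + 330 \left(172 - - \frac{11}{3}\right) = 14^{2} + 330 \left(172 + \left(- \frac{7}{3} + \left(1 + 6 - 2 - 3\right) + 4\right)\right) = 196 + 330 \left(172 + \left(- \frac{7}{3} + 2 + 4\right)\right) = 196 + 330 \left(172 + \frac{11}{3}\right) = 196 + 330 \cdot \frac{527}{3} = 196 + 57970 = 58166$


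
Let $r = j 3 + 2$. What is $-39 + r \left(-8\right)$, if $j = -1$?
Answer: $-31$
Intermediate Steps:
$r = -1$ ($r = \left(-1\right) 3 + 2 = -3 + 2 = -1$)
$-39 + r \left(-8\right) = -39 - -8 = -39 + 8 = -31$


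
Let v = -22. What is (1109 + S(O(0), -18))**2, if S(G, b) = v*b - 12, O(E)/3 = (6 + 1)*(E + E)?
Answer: 2229049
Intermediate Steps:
O(E) = 42*E (O(E) = 3*((6 + 1)*(E + E)) = 3*(7*(2*E)) = 3*(14*E) = 42*E)
S(G, b) = -12 - 22*b (S(G, b) = -22*b - 12 = -12 - 22*b)
(1109 + S(O(0), -18))**2 = (1109 + (-12 - 22*(-18)))**2 = (1109 + (-12 + 396))**2 = (1109 + 384)**2 = 1493**2 = 2229049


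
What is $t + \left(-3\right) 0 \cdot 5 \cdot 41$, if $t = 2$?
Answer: $2$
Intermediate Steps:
$t + \left(-3\right) 0 \cdot 5 \cdot 41 = 2 + \left(-3\right) 0 \cdot 5 \cdot 41 = 2 + 0 \cdot 5 \cdot 41 = 2 + 0 \cdot 41 = 2 + 0 = 2$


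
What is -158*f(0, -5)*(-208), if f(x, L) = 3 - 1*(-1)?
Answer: 131456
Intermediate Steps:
f(x, L) = 4 (f(x, L) = 3 + 1 = 4)
-158*f(0, -5)*(-208) = -158*4*(-208) = -632*(-208) = 131456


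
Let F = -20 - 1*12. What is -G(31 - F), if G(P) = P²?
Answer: -3969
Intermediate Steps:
F = -32 (F = -20 - 12 = -32)
-G(31 - F) = -(31 - 1*(-32))² = -(31 + 32)² = -1*63² = -1*3969 = -3969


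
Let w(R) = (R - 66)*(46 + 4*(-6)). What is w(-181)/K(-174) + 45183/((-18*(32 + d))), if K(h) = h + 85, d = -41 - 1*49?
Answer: 3231461/30972 ≈ 104.33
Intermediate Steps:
d = -90 (d = -41 - 49 = -90)
K(h) = 85 + h
w(R) = -1452 + 22*R (w(R) = (-66 + R)*(46 - 24) = (-66 + R)*22 = -1452 + 22*R)
w(-181)/K(-174) + 45183/((-18*(32 + d))) = (-1452 + 22*(-181))/(85 - 174) + 45183/((-18*(32 - 90))) = (-1452 - 3982)/(-89) + 45183/((-18*(-58))) = -5434*(-1/89) + 45183/1044 = 5434/89 + 45183*(1/1044) = 5434/89 + 15061/348 = 3231461/30972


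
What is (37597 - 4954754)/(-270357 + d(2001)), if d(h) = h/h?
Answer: 4917157/270356 ≈ 18.188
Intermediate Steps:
d(h) = 1
(37597 - 4954754)/(-270357 + d(2001)) = (37597 - 4954754)/(-270357 + 1) = -4917157/(-270356) = -4917157*(-1/270356) = 4917157/270356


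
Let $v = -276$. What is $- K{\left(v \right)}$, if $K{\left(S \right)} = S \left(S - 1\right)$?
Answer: $-76452$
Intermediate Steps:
$K{\left(S \right)} = S \left(-1 + S\right)$
$- K{\left(v \right)} = - \left(-276\right) \left(-1 - 276\right) = - \left(-276\right) \left(-277\right) = \left(-1\right) 76452 = -76452$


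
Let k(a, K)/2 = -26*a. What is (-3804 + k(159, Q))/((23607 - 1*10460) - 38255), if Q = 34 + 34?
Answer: 3018/6277 ≈ 0.48080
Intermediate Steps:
Q = 68
k(a, K) = -52*a (k(a, K) = 2*(-26*a) = -52*a)
(-3804 + k(159, Q))/((23607 - 1*10460) - 38255) = (-3804 - 52*159)/((23607 - 1*10460) - 38255) = (-3804 - 8268)/((23607 - 10460) - 38255) = -12072/(13147 - 38255) = -12072/(-25108) = -12072*(-1/25108) = 3018/6277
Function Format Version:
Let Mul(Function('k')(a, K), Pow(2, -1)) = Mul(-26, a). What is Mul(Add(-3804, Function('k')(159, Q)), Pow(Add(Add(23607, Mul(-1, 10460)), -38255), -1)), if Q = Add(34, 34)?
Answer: Rational(3018, 6277) ≈ 0.48080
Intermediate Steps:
Q = 68
Function('k')(a, K) = Mul(-52, a) (Function('k')(a, K) = Mul(2, Mul(-26, a)) = Mul(-52, a))
Mul(Add(-3804, Function('k')(159, Q)), Pow(Add(Add(23607, Mul(-1, 10460)), -38255), -1)) = Mul(Add(-3804, Mul(-52, 159)), Pow(Add(Add(23607, Mul(-1, 10460)), -38255), -1)) = Mul(Add(-3804, -8268), Pow(Add(Add(23607, -10460), -38255), -1)) = Mul(-12072, Pow(Add(13147, -38255), -1)) = Mul(-12072, Pow(-25108, -1)) = Mul(-12072, Rational(-1, 25108)) = Rational(3018, 6277)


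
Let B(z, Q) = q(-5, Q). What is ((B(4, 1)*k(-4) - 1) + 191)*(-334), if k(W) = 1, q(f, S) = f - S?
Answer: -61456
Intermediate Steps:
B(z, Q) = -5 - Q
((B(4, 1)*k(-4) - 1) + 191)*(-334) = (((-5 - 1*1)*1 - 1) + 191)*(-334) = (((-5 - 1)*1 - 1) + 191)*(-334) = ((-6*1 - 1) + 191)*(-334) = ((-6 - 1) + 191)*(-334) = (-7 + 191)*(-334) = 184*(-334) = -61456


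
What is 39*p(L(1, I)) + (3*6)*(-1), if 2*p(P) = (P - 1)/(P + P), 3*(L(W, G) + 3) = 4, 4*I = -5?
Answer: -12/5 ≈ -2.4000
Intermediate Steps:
I = -5/4 (I = (1/4)*(-5) = -5/4 ≈ -1.2500)
L(W, G) = -5/3 (L(W, G) = -3 + (1/3)*4 = -3 + 4/3 = -5/3)
p(P) = (-1 + P)/(4*P) (p(P) = ((P - 1)/(P + P))/2 = ((-1 + P)/((2*P)))/2 = ((-1 + P)*(1/(2*P)))/2 = ((-1 + P)/(2*P))/2 = (-1 + P)/(4*P))
39*p(L(1, I)) + (3*6)*(-1) = 39*((-1 - 5/3)/(4*(-5/3))) + (3*6)*(-1) = 39*((1/4)*(-3/5)*(-8/3)) + 18*(-1) = 39*(2/5) - 18 = 78/5 - 18 = -12/5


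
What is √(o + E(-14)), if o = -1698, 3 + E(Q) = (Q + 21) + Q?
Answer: 2*I*√427 ≈ 41.328*I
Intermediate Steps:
E(Q) = 18 + 2*Q (E(Q) = -3 + ((Q + 21) + Q) = -3 + ((21 + Q) + Q) = -3 + (21 + 2*Q) = 18 + 2*Q)
√(o + E(-14)) = √(-1698 + (18 + 2*(-14))) = √(-1698 + (18 - 28)) = √(-1698 - 10) = √(-1708) = 2*I*√427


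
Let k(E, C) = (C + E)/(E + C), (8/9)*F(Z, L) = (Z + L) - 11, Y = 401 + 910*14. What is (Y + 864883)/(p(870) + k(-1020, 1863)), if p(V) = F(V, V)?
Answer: 7024192/15569 ≈ 451.17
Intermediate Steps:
Y = 13141 (Y = 401 + 12740 = 13141)
F(Z, L) = -99/8 + 9*L/8 + 9*Z/8 (F(Z, L) = 9*((Z + L) - 11)/8 = 9*((L + Z) - 11)/8 = 9*(-11 + L + Z)/8 = -99/8 + 9*L/8 + 9*Z/8)
k(E, C) = 1 (k(E, C) = (C + E)/(C + E) = 1)
p(V) = -99/8 + 9*V/4 (p(V) = -99/8 + 9*V/8 + 9*V/8 = -99/8 + 9*V/4)
(Y + 864883)/(p(870) + k(-1020, 1863)) = (13141 + 864883)/((-99/8 + (9/4)*870) + 1) = 878024/((-99/8 + 3915/2) + 1) = 878024/(15561/8 + 1) = 878024/(15569/8) = 878024*(8/15569) = 7024192/15569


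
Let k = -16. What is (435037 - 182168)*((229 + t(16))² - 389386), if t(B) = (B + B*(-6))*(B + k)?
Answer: -85202945205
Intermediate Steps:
t(B) = -5*B*(-16 + B) (t(B) = (B + B*(-6))*(B - 16) = (B - 6*B)*(-16 + B) = (-5*B)*(-16 + B) = -5*B*(-16 + B))
(435037 - 182168)*((229 + t(16))² - 389386) = (435037 - 182168)*((229 + 5*16*(16 - 1*16))² - 389386) = 252869*((229 + 5*16*(16 - 16))² - 389386) = 252869*((229 + 5*16*0)² - 389386) = 252869*((229 + 0)² - 389386) = 252869*(229² - 389386) = 252869*(52441 - 389386) = 252869*(-336945) = -85202945205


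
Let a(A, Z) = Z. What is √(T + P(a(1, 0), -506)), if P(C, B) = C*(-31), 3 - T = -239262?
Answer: 3*√26585 ≈ 489.15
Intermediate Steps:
T = 239265 (T = 3 - 1*(-239262) = 3 + 239262 = 239265)
P(C, B) = -31*C
√(T + P(a(1, 0), -506)) = √(239265 - 31*0) = √(239265 + 0) = √239265 = 3*√26585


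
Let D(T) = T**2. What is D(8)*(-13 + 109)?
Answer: 6144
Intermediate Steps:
D(8)*(-13 + 109) = 8**2*(-13 + 109) = 64*96 = 6144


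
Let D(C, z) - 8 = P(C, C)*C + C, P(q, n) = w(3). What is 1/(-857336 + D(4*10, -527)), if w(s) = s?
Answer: -1/857168 ≈ -1.1666e-6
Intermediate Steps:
P(q, n) = 3
D(C, z) = 8 + 4*C (D(C, z) = 8 + (3*C + C) = 8 + 4*C)
1/(-857336 + D(4*10, -527)) = 1/(-857336 + (8 + 4*(4*10))) = 1/(-857336 + (8 + 4*40)) = 1/(-857336 + (8 + 160)) = 1/(-857336 + 168) = 1/(-857168) = -1/857168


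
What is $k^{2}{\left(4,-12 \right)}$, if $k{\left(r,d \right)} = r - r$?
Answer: $0$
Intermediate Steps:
$k{\left(r,d \right)} = 0$
$k^{2}{\left(4,-12 \right)} = 0^{2} = 0$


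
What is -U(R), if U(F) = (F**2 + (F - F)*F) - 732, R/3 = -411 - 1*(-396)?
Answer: -1293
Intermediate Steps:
R = -45 (R = 3*(-411 - 1*(-396)) = 3*(-411 + 396) = 3*(-15) = -45)
U(F) = -732 + F**2 (U(F) = (F**2 + 0*F) - 732 = (F**2 + 0) - 732 = F**2 - 732 = -732 + F**2)
-U(R) = -(-732 + (-45)**2) = -(-732 + 2025) = -1*1293 = -1293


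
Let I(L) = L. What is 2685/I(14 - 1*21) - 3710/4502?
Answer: -6056920/15757 ≈ -384.40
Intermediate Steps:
2685/I(14 - 1*21) - 3710/4502 = 2685/(14 - 1*21) - 3710/4502 = 2685/(14 - 21) - 3710*1/4502 = 2685/(-7) - 1855/2251 = 2685*(-⅐) - 1855/2251 = -2685/7 - 1855/2251 = -6056920/15757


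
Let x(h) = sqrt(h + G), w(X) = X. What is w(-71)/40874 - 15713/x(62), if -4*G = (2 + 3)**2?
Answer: -71/40874 - 31426*sqrt(223)/223 ≈ -2104.4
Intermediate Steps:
G = -25/4 (G = -(2 + 3)**2/4 = -1/4*5**2 = -1/4*25 = -25/4 ≈ -6.2500)
x(h) = sqrt(-25/4 + h) (x(h) = sqrt(h - 25/4) = sqrt(-25/4 + h))
w(-71)/40874 - 15713/x(62) = -71/40874 - 15713*2/sqrt(-25 + 4*62) = -71*1/40874 - 15713*2/sqrt(-25 + 248) = -71/40874 - 15713*2*sqrt(223)/223 = -71/40874 - 31426*sqrt(223)/223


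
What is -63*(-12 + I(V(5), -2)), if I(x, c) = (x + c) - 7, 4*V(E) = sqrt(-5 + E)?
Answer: 1323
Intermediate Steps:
V(E) = sqrt(-5 + E)/4
I(x, c) = -7 + c + x (I(x, c) = (c + x) - 7 = -7 + c + x)
-63*(-12 + I(V(5), -2)) = -63*(-12 + (-7 - 2 + sqrt(-5 + 5)/4)) = -63*(-12 + (-7 - 2 + sqrt(0)/4)) = -63*(-12 + (-7 - 2 + (1/4)*0)) = -63*(-12 + (-7 - 2 + 0)) = -63*(-12 - 9) = -63*(-21) = 1323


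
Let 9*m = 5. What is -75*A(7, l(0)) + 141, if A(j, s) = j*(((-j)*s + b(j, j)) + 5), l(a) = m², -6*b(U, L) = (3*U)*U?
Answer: 621689/54 ≈ 11513.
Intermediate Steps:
m = 5/9 (m = (⅑)*5 = 5/9 ≈ 0.55556)
b(U, L) = -U²/2 (b(U, L) = -3*U*U/6 = -U²/2)
l(a) = 25/81 (l(a) = (5/9)² = 25/81)
A(j, s) = j*(5 - j²/2 - j*s) (A(j, s) = j*(((-j)*s - j²/2) + 5) = j*((-j*s - j²/2) + 5) = j*((-j²/2 - j*s) + 5) = j*(5 - j²/2 - j*s))
-75*A(7, l(0)) + 141 = -75*7*(10 - 1*7² - 2*7*25/81)/2 + 141 = -75*7*(10 - 1*49 - 350/81)/2 + 141 = -75*7*(10 - 49 - 350/81)/2 + 141 = -75*7*(-3509)/(2*81) + 141 = -75*(-24563/162) + 141 = 614075/54 + 141 = 621689/54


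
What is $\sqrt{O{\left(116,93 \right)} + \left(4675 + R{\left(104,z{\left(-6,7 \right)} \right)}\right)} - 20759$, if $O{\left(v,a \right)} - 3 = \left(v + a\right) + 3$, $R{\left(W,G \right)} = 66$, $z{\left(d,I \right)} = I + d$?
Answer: $-20759 + 2 \sqrt{1239} \approx -20689.0$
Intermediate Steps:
$O{\left(v,a \right)} = 6 + a + v$ ($O{\left(v,a \right)} = 3 + \left(\left(v + a\right) + 3\right) = 3 + \left(\left(a + v\right) + 3\right) = 3 + \left(3 + a + v\right) = 6 + a + v$)
$\sqrt{O{\left(116,93 \right)} + \left(4675 + R{\left(104,z{\left(-6,7 \right)} \right)}\right)} - 20759 = \sqrt{\left(6 + 93 + 116\right) + \left(4675 + 66\right)} - 20759 = \sqrt{215 + 4741} - 20759 = \sqrt{4956} - 20759 = 2 \sqrt{1239} - 20759 = -20759 + 2 \sqrt{1239}$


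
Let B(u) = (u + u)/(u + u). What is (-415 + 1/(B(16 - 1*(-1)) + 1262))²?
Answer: 274726932736/1595169 ≈ 1.7222e+5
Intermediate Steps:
B(u) = 1 (B(u) = (2*u)/((2*u)) = (2*u)*(1/(2*u)) = 1)
(-415 + 1/(B(16 - 1*(-1)) + 1262))² = (-415 + 1/(1 + 1262))² = (-415 + 1/1263)² = (-524144/1263)² = 274726932736/1595169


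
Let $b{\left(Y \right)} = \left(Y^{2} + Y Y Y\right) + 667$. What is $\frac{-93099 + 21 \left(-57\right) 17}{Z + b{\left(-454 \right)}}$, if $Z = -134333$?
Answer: $\frac{56724}{46752107} \approx 0.0012133$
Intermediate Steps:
$b{\left(Y \right)} = 667 + Y^{2} + Y^{3}$ ($b{\left(Y \right)} = \left(Y^{2} + Y^{2} Y\right) + 667 = \left(Y^{2} + Y^{3}\right) + 667 = 667 + Y^{2} + Y^{3}$)
$\frac{-93099 + 21 \left(-57\right) 17}{Z + b{\left(-454 \right)}} = \frac{-93099 + 21 \left(-57\right) 17}{-134333 + \left(667 + \left(-454\right)^{2} + \left(-454\right)^{3}\right)} = \frac{-93099 - 20349}{-134333 + \left(667 + 206116 - 93576664\right)} = \frac{-93099 - 20349}{-134333 - 93369881} = - \frac{113448}{-93504214} = \left(-113448\right) \left(- \frac{1}{93504214}\right) = \frac{56724}{46752107}$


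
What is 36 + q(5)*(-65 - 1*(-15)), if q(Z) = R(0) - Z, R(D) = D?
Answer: 286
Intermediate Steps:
q(Z) = -Z (q(Z) = 0 - Z = -Z)
36 + q(5)*(-65 - 1*(-15)) = 36 + (-1*5)*(-65 - 1*(-15)) = 36 - 5*(-65 + 15) = 36 - 5*(-50) = 36 + 250 = 286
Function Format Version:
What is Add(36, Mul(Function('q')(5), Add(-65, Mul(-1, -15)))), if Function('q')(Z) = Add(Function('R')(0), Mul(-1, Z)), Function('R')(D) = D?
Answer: 286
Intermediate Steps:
Function('q')(Z) = Mul(-1, Z) (Function('q')(Z) = Add(0, Mul(-1, Z)) = Mul(-1, Z))
Add(36, Mul(Function('q')(5), Add(-65, Mul(-1, -15)))) = Add(36, Mul(Mul(-1, 5), Add(-65, Mul(-1, -15)))) = Add(36, Mul(-5, Add(-65, 15))) = Add(36, Mul(-5, -50)) = Add(36, 250) = 286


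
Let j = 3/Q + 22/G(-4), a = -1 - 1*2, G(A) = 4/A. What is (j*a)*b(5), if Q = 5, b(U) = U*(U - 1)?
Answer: 1284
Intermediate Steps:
b(U) = U*(-1 + U)
a = -3 (a = -1 - 2 = -3)
j = -107/5 (j = 3/5 + 22/((4/(-4))) = 3*(⅕) + 22/((4*(-¼))) = ⅗ + 22/(-1) = ⅗ + 22*(-1) = ⅗ - 22 = -107/5 ≈ -21.400)
(j*a)*b(5) = (-107/5*(-3))*(5*(-1 + 5)) = 321*(5*4)/5 = (321/5)*20 = 1284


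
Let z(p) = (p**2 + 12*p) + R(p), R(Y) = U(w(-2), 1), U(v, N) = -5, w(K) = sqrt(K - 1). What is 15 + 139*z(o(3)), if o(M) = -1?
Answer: -2209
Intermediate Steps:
w(K) = sqrt(-1 + K)
R(Y) = -5
z(p) = -5 + p**2 + 12*p (z(p) = (p**2 + 12*p) - 5 = -5 + p**2 + 12*p)
15 + 139*z(o(3)) = 15 + 139*(-5 + (-1)**2 + 12*(-1)) = 15 + 139*(-5 + 1 - 12) = 15 + 139*(-16) = 15 - 2224 = -2209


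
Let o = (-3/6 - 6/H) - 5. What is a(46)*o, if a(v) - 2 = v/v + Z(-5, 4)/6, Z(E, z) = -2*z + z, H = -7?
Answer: -65/6 ≈ -10.833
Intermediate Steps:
Z(E, z) = -z
o = -65/14 (o = (-3/6 - 6/(-7)) - 5 = (-3*⅙ - 6*(-⅐)) - 5 = (-½ + 6/7) - 5 = 5/14 - 5 = -65/14 ≈ -4.6429)
a(v) = 7/3 (a(v) = 2 + (v/v - 1*4/6) = 2 + (1 - 4*⅙) = 2 + (1 - ⅔) = 2 + ⅓ = 7/3)
a(46)*o = (7/3)*(-65/14) = -65/6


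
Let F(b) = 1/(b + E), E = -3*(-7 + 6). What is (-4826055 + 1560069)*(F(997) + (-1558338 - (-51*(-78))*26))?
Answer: 2713652244005007/500 ≈ 5.4273e+12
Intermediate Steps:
E = 3 (E = -3*(-1) = 3)
F(b) = 1/(3 + b) (F(b) = 1/(b + 3) = 1/(3 + b))
(-4826055 + 1560069)*(F(997) + (-1558338 - (-51*(-78))*26)) = (-4826055 + 1560069)*(1/(3 + 997) + (-1558338 - (-51*(-78))*26)) = -3265986*(1/1000 + (-1558338 - 3978*26)) = -3265986*(1/1000 + (-1558338 - 1*103428)) = -3265986*(1/1000 + (-1558338 - 103428)) = -3265986*(1/1000 - 1661766) = -3265986*(-1661765999/1000) = 2713652244005007/500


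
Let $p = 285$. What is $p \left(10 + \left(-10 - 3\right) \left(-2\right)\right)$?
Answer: $10260$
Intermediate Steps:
$p \left(10 + \left(-10 - 3\right) \left(-2\right)\right) = 285 \left(10 + \left(-10 - 3\right) \left(-2\right)\right) = 285 \left(10 - -26\right) = 285 \left(10 + 26\right) = 285 \cdot 36 = 10260$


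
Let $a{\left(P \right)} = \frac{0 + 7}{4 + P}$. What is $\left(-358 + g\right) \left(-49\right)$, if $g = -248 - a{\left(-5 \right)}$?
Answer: $29351$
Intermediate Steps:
$a{\left(P \right)} = \frac{7}{4 + P}$
$g = -241$ ($g = -248 - \frac{7}{4 - 5} = -248 - \frac{7}{-1} = -248 - 7 \left(-1\right) = -248 - -7 = -248 + 7 = -241$)
$\left(-358 + g\right) \left(-49\right) = \left(-358 - 241\right) \left(-49\right) = \left(-599\right) \left(-49\right) = 29351$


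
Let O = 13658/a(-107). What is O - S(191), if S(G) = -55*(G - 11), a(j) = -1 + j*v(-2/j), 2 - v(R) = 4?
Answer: 2122358/213 ≈ 9964.1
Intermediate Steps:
v(R) = -2 (v(R) = 2 - 1*4 = 2 - 4 = -2)
a(j) = -1 - 2*j (a(j) = -1 + j*(-2) = -1 - 2*j)
S(G) = 605 - 55*G (S(G) = -55*(-11 + G) = 605 - 55*G)
O = 13658/213 (O = 13658/(-1 - 2*(-107)) = 13658/(-1 + 214) = 13658/213 ≈ 64.122)
O - S(191) = 13658/213 - (605 - 55*191) = 13658/213 - (605 - 10505) = 13658/213 - 1*(-9900) = 13658/213 + 9900 = 2122358/213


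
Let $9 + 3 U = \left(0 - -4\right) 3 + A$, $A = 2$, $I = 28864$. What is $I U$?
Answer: $\frac{144320}{3} \approx 48107.0$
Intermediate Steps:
$U = \frac{5}{3}$ ($U = -3 + \frac{\left(0 - -4\right) 3 + 2}{3} = -3 + \frac{\left(0 + 4\right) 3 + 2}{3} = -3 + \frac{4 \cdot 3 + 2}{3} = -3 + \frac{12 + 2}{3} = -3 + \frac{1}{3} \cdot 14 = -3 + \frac{14}{3} = \frac{5}{3} \approx 1.6667$)
$I U = 28864 \cdot \frac{5}{3} = \frac{144320}{3}$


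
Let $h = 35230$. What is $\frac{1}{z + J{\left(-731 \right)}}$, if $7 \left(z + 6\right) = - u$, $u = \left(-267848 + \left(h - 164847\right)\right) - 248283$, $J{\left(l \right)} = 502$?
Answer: $\frac{7}{649220} \approx 1.0782 \cdot 10^{-5}$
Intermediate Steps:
$u = -645748$ ($u = \left(-267848 + \left(35230 - 164847\right)\right) - 248283 = \left(-267848 - 129617\right) - 248283 = -397465 - 248283 = -645748$)
$z = \frac{645706}{7}$ ($z = -6 + \frac{\left(-1\right) \left(-645748\right)}{7} = -6 + \frac{1}{7} \cdot 645748 = -6 + \frac{645748}{7} = \frac{645706}{7} \approx 92244.0$)
$\frac{1}{z + J{\left(-731 \right)}} = \frac{1}{\frac{645706}{7} + 502} = \frac{1}{\frac{649220}{7}} = \frac{7}{649220}$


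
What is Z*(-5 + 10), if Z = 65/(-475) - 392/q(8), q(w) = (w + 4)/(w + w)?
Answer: -148999/57 ≈ -2614.0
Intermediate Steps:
q(w) = (4 + w)/(2*w) (q(w) = (4 + w)/((2*w)) = (4 + w)*(1/(2*w)) = (4 + w)/(2*w))
Z = -148999/285 (Z = 65/(-475) - 392*16/(4 + 8) = 65*(-1/475) - 392/((½)*(⅛)*12) = -13/95 - 392/¾ = -13/95 - 392*4/3 = -13/95 - 1568/3 = -148999/285 ≈ -522.80)
Z*(-5 + 10) = -148999*(-5 + 10)/285 = -148999/285*5 = -148999/57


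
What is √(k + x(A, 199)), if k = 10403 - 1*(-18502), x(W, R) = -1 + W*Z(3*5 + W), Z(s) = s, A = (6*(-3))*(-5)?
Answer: √38354 ≈ 195.84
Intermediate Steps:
A = 90 (A = -18*(-5) = 90)
x(W, R) = -1 + W*(15 + W) (x(W, R) = -1 + W*(3*5 + W) = -1 + W*(15 + W))
k = 28905 (k = 10403 + 18502 = 28905)
√(k + x(A, 199)) = √(28905 + (-1 + 90*(15 + 90))) = √(28905 + (-1 + 90*105)) = √(28905 + (-1 + 9450)) = √(28905 + 9449) = √38354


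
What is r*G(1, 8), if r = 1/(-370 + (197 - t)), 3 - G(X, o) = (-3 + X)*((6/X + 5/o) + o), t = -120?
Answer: -129/212 ≈ -0.60849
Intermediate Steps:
G(X, o) = 3 - (-3 + X)*(o + 5/o + 6/X) (G(X, o) = 3 - (-3 + X)*((6/X + 5/o) + o) = 3 - (-3 + X)*((5/o + 6/X) + o) = 3 - (-3 + X)*(o + 5/o + 6/X))
r = -1/53 (r = 1/(-370 + (197 - 1*(-120))) = 1/(-370 + (197 + 120)) = 1/(-370 + 317) = 1/(-53) = -1/53 ≈ -0.018868)
r*G(1, 8) = -(-3 + 3*8 + 15/8 + 18/1 - 1*1*8 - 5*1/8)/53 = -(-3 + 24 + 15*(⅛) + 18*1 - 8 - 5*1*⅛)/53 = -(-3 + 24 + 15/8 + 18 - 8 - 5/8)/53 = -1/53*129/4 = -129/212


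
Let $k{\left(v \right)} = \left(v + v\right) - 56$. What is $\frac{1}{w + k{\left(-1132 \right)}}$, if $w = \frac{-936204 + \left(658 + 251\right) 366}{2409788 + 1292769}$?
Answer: $- \frac{3702557}{8590535750} \approx -0.000431$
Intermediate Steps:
$w = - \frac{603510}{3702557}$ ($w = \frac{-936204 + 909 \cdot 366}{3702557} = \left(-936204 + 332694\right) \frac{1}{3702557} = \left(-603510\right) \frac{1}{3702557} = - \frac{603510}{3702557} \approx -0.163$)
$k{\left(v \right)} = -56 + 2 v$ ($k{\left(v \right)} = 2 v - 56 = -56 + 2 v$)
$\frac{1}{w + k{\left(-1132 \right)}} = \frac{1}{- \frac{603510}{3702557} + \left(-56 + 2 \left(-1132\right)\right)} = \frac{1}{- \frac{603510}{3702557} - 2320} = \frac{1}{- \frac{8590535750}{3702557}} = - \frac{3702557}{8590535750}$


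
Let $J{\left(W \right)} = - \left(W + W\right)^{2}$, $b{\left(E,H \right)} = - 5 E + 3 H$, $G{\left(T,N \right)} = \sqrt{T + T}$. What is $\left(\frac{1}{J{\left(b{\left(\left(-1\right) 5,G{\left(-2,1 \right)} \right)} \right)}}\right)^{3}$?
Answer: $- \frac{45306469}{5338124897821309504} + \frac{71307225 i}{1334531224455327376} \approx -8.4873 \cdot 10^{-12} + 5.3432 \cdot 10^{-11} i$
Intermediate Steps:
$G{\left(T,N \right)} = \sqrt{2} \sqrt{T}$ ($G{\left(T,N \right)} = \sqrt{2 T} = \sqrt{2} \sqrt{T}$)
$J{\left(W \right)} = - 4 W^{2}$ ($J{\left(W \right)} = - \left(2 W\right)^{2} = - 4 W^{2}$)
$\left(\frac{1}{J{\left(b{\left(\left(-1\right) 5,G{\left(-2,1 \right)} \right)} \right)}}\right)^{3} = \left(\frac{1}{\left(-4\right) \left(- 5 \left(\left(-1\right) 5\right) + 3 \sqrt{2} \sqrt{-2}\right)^{2}}\right)^{3} = \left(\frac{1}{\left(-4\right) \left(\left(-5\right) \left(-5\right) + 3 \sqrt{2} i \sqrt{2}\right)^{2}}\right)^{3} = \left(\frac{1}{\left(-4\right) \left(25 + 3 \cdot 2 i\right)^{2}}\right)^{3} = \left(\frac{1}{\left(-4\right) \left(25 + 6 i\right)^{2}}\right)^{3} = \left(- \frac{1}{4 \left(25 + 6 i\right)^{2}}\right)^{3} = - \frac{1}{64 \left(25 + 6 i\right)^{6}}$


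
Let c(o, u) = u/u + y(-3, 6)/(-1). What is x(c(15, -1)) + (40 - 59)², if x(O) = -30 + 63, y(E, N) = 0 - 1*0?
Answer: 394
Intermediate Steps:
y(E, N) = 0 (y(E, N) = 0 + 0 = 0)
c(o, u) = 1 (c(o, u) = u/u + 0/(-1) = 1 + 0*(-1) = 1 + 0 = 1)
x(O) = 33
x(c(15, -1)) + (40 - 59)² = 33 + (40 - 59)² = 33 + (-19)² = 33 + 361 = 394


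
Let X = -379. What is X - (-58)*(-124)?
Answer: -7571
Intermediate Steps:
X - (-58)*(-124) = -379 - (-58)*(-124) = -379 - 58*124 = -379 - 7192 = -7571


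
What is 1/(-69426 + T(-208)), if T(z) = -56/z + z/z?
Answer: -26/1805043 ≈ -1.4404e-5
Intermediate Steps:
T(z) = 1 - 56/z (T(z) = -56/z + 1 = 1 - 56/z)
1/(-69426 + T(-208)) = 1/(-69426 + (-56 - 208)/(-208)) = 1/(-69426 - 1/208*(-264)) = 1/(-69426 + 33/26) = 1/(-1805043/26) = -26/1805043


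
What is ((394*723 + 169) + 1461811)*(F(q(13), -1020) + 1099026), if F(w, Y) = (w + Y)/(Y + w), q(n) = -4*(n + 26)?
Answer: 1919826522734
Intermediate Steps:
q(n) = -104 - 4*n (q(n) = -4*(26 + n) = -104 - 4*n)
F(w, Y) = 1 (F(w, Y) = (Y + w)/(Y + w) = 1)
((394*723 + 169) + 1461811)*(F(q(13), -1020) + 1099026) = ((394*723 + 169) + 1461811)*(1 + 1099026) = ((284862 + 169) + 1461811)*1099027 = (285031 + 1461811)*1099027 = 1746842*1099027 = 1919826522734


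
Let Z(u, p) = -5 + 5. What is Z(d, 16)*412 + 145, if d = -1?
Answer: 145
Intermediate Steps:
Z(u, p) = 0
Z(d, 16)*412 + 145 = 0*412 + 145 = 0 + 145 = 145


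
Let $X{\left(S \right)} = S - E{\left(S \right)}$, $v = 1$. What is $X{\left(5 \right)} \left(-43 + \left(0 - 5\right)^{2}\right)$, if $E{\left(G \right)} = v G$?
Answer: $0$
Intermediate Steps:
$E{\left(G \right)} = G$ ($E{\left(G \right)} = 1 G = G$)
$X{\left(S \right)} = 0$ ($X{\left(S \right)} = S - S = 0$)
$X{\left(5 \right)} \left(-43 + \left(0 - 5\right)^{2}\right) = 0 \left(-43 + \left(0 - 5\right)^{2}\right) = 0 \left(-43 + \left(-5\right)^{2}\right) = 0 \left(-43 + 25\right) = 0 \left(-18\right) = 0$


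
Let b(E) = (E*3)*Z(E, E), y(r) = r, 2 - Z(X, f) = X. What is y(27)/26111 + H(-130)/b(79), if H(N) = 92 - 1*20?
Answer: -462423/158833213 ≈ -0.0029114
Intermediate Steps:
Z(X, f) = 2 - X
H(N) = 72 (H(N) = 92 - 20 = 72)
b(E) = 3*E*(2 - E) (b(E) = (E*3)*(2 - E) = (3*E)*(2 - E) = 3*E*(2 - E))
y(27)/26111 + H(-130)/b(79) = 27/26111 + 72/((3*79*(2 - 1*79))) = 27*(1/26111) + 72/((3*79*(2 - 79))) = 27/26111 + 72/((3*79*(-77))) = 27/26111 + 72/(-18249) = 27/26111 + 72*(-1/18249) = 27/26111 - 24/6083 = -462423/158833213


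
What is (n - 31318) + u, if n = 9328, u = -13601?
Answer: -35591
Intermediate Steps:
(n - 31318) + u = (9328 - 31318) - 13601 = -21990 - 13601 = -35591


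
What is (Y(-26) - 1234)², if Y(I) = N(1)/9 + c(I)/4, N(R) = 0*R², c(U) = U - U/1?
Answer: 1522756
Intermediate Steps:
c(U) = 0 (c(U) = U - U = 0)
N(R) = 0
Y(I) = 0 (Y(I) = 0/9 + 0/4 = 0*(⅑) + 0*(¼) = 0 + 0 = 0)
(Y(-26) - 1234)² = (0 - 1234)² = (-1234)² = 1522756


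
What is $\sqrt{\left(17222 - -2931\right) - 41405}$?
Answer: $2 i \sqrt{5313} \approx 145.78 i$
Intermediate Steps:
$\sqrt{\left(17222 - -2931\right) - 41405} = \sqrt{\left(17222 + 2931\right) - 41405} = \sqrt{20153 - 41405} = \sqrt{-21252} = 2 i \sqrt{5313}$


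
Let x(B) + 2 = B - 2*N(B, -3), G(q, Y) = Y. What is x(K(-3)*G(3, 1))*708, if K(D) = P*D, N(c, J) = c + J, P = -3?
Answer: -3540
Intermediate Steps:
N(c, J) = J + c
K(D) = -3*D
x(B) = 4 - B (x(B) = -2 + (B - 2*(-3 + B)) = -2 + (B + (6 - 2*B)) = -2 + (6 - B) = 4 - B)
x(K(-3)*G(3, 1))*708 = (4 - (-3*(-3)))*708 = (4 - 9)*708 = -5*708 = -3540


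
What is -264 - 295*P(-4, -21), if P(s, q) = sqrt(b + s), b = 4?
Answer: -264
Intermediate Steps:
P(s, q) = sqrt(4 + s)
-264 - 295*P(-4, -21) = -264 - 295*sqrt(4 - 4) = -264 - 295*sqrt(0) = -264 - 295*0 = -264 + 0 = -264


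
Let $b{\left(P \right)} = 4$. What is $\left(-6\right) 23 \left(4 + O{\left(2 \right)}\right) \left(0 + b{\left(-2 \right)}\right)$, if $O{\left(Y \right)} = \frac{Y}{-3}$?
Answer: $-1840$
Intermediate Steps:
$O{\left(Y \right)} = - \frac{Y}{3}$ ($O{\left(Y \right)} = Y \left(- \frac{1}{3}\right) = - \frac{Y}{3}$)
$\left(-6\right) 23 \left(4 + O{\left(2 \right)}\right) \left(0 + b{\left(-2 \right)}\right) = \left(-6\right) 23 \left(4 - \frac{2}{3}\right) \left(0 + 4\right) = - 138 \left(4 - \frac{2}{3}\right) 4 = - 138 \cdot \frac{10}{3} \cdot 4 = \left(-138\right) \frac{40}{3} = -1840$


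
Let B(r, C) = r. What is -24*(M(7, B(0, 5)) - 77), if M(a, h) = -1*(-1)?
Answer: 1824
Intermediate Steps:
M(a, h) = 1
-24*(M(7, B(0, 5)) - 77) = -24*(1 - 77) = -24*(-76) = 1824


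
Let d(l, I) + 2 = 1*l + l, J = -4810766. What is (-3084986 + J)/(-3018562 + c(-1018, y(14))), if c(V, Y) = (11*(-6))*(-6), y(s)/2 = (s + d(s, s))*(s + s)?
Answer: 3947876/1509083 ≈ 2.6161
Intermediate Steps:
d(l, I) = -2 + 2*l (d(l, I) = -2 + (1*l + l) = -2 + (l + l) = -2 + 2*l)
y(s) = 4*s*(-2 + 3*s) (y(s) = 2*((s + (-2 + 2*s))*(s + s)) = 2*((-2 + 3*s)*(2*s)) = 2*(2*s*(-2 + 3*s)) = 4*s*(-2 + 3*s))
c(V, Y) = 396 (c(V, Y) = -66*(-6) = 396)
(-3084986 + J)/(-3018562 + c(-1018, y(14))) = (-3084986 - 4810766)/(-3018562 + 396) = -7895752/(-3018166) = -7895752*(-1/3018166) = 3947876/1509083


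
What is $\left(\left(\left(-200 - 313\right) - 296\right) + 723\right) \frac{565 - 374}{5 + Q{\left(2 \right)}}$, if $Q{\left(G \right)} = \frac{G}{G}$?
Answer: $- \frac{8213}{3} \approx -2737.7$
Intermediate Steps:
$Q{\left(G \right)} = 1$
$\left(\left(\left(-200 - 313\right) - 296\right) + 723\right) \frac{565 - 374}{5 + Q{\left(2 \right)}} = \left(\left(\left(-200 - 313\right) - 296\right) + 723\right) \frac{565 - 374}{5 + 1} = \left(\left(-513 - 296\right) + 723\right) \frac{191}{6} = \left(-809 + 723\right) 191 \cdot \frac{1}{6} = \left(-86\right) \frac{191}{6} = - \frac{8213}{3}$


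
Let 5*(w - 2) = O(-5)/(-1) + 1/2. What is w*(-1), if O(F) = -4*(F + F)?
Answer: 59/10 ≈ 5.9000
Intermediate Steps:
O(F) = -8*F
w = -59/10 (w = 2 + (-8*(-5)/(-1) + 1/2)/5 = 2 + (40*(-1) + 1*(1/2))/5 = 2 + (-40 + 1/2)/5 = 2 + (1/5)*(-79/2) = 2 - 79/10 = -59/10 ≈ -5.9000)
w*(-1) = -59/10*(-1) = 59/10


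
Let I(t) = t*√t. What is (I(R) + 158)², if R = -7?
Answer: 24621 - 2212*I*√7 ≈ 24621.0 - 5852.4*I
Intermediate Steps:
I(t) = t^(3/2)
(I(R) + 158)² = ((-7)^(3/2) + 158)² = (-7*I*√7 + 158)² = (158 - 7*I*√7)²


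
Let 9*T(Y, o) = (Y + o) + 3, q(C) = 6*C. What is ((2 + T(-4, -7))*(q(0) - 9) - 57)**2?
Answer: 4489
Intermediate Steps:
T(Y, o) = 1/3 + Y/9 + o/9 (T(Y, o) = ((Y + o) + 3)/9 = (3 + Y + o)/9 = 1/3 + Y/9 + o/9)
((2 + T(-4, -7))*(q(0) - 9) - 57)**2 = ((2 + (1/3 + (1/9)*(-4) + (1/9)*(-7)))*(6*0 - 9) - 57)**2 = ((2 + (1/3 - 4/9 - 7/9))*(0 - 9) - 57)**2 = ((2 - 8/9)*(-9) - 57)**2 = ((10/9)*(-9) - 57)**2 = (-10 - 57)**2 = (-67)**2 = 4489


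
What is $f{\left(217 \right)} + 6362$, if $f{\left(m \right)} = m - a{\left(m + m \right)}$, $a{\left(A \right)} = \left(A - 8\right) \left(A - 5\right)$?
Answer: $-176175$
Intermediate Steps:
$a{\left(A \right)} = \left(-8 + A\right) \left(-5 + A\right)$
$f{\left(m \right)} = -40 - 4 m^{2} + 27 m$ ($f{\left(m \right)} = m - \left(40 + \left(m + m\right)^{2} - 13 \left(m + m\right)\right) = m - \left(40 + \left(2 m\right)^{2} - 13 \cdot 2 m\right) = m - \left(40 + 4 m^{2} - 26 m\right) = m - \left(40 - 26 m + 4 m^{2}\right) = -40 - 4 m^{2} + 27 m$)
$f{\left(217 \right)} + 6362 = \left(-40 - 4 \cdot 217^{2} + 27 \cdot 217\right) + 6362 = \left(-40 - 188356 + 5859\right) + 6362 = -182537 + 6362 = -176175$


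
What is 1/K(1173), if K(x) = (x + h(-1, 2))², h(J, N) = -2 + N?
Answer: 1/1375929 ≈ 7.2678e-7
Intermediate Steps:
K(x) = x² (K(x) = (x + (-2 + 2))² = (x + 0)² = x²)
1/K(1173) = 1/(1173²) = 1/1375929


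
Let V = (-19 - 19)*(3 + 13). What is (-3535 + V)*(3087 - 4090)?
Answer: 4155429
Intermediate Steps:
V = -608 (V = -38*16 = -608)
(-3535 + V)*(3087 - 4090) = (-3535 - 608)*(3087 - 4090) = -4143*(-1003) = 4155429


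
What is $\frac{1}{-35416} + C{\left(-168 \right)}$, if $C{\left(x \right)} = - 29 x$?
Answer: $\frac{172546751}{35416} \approx 4872.0$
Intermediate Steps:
$\frac{1}{-35416} + C{\left(-168 \right)} = \frac{1}{-35416} - -4872 = - \frac{1}{35416} + 4872 = \frac{172546751}{35416}$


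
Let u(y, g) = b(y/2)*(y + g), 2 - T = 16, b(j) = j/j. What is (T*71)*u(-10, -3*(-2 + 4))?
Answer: 15904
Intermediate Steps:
b(j) = 1
T = -14 (T = 2 - 1*16 = 2 - 16 = -14)
u(y, g) = g + y (u(y, g) = 1*(y + g) = 1*(g + y) = g + y)
(T*71)*u(-10, -3*(-2 + 4)) = (-14*71)*(-3*(-2 + 4) - 10) = -994*(-3*2 - 10) = -994*(-6 - 10) = -994*(-16) = 15904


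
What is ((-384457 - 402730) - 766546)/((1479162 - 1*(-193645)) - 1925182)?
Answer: 517911/84125 ≈ 6.1564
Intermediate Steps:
((-384457 - 402730) - 766546)/((1479162 - 1*(-193645)) - 1925182) = (-787187 - 766546)/((1479162 + 193645) - 1925182) = -1553733/(1672807 - 1925182) = -1553733/(-252375) = -1553733*(-1/252375) = 517911/84125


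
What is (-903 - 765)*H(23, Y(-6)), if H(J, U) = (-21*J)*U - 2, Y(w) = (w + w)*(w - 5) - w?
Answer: 111182208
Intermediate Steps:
Y(w) = -w + 2*w*(-5 + w) (Y(w) = (2*w)*(-5 + w) - w = 2*w*(-5 + w) - w = -w + 2*w*(-5 + w))
H(J, U) = -2 - 21*J*U (H(J, U) = -21*J*U - 2 = -2 - 21*J*U)
(-903 - 765)*H(23, Y(-6)) = (-903 - 765)*(-2 - 21*23*(-6*(-11 + 2*(-6)))) = -1668*(-2 - 21*23*(-6*(-11 - 12))) = -1668*(-2 - 21*23*(-6*(-23))) = -1668*(-2 - 21*23*138) = -1668*(-2 - 66654) = -1668*(-66656) = 111182208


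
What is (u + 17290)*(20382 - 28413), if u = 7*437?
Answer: -163422819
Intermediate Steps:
u = 3059
(u + 17290)*(20382 - 28413) = (3059 + 17290)*(20382 - 28413) = 20349*(-8031) = -163422819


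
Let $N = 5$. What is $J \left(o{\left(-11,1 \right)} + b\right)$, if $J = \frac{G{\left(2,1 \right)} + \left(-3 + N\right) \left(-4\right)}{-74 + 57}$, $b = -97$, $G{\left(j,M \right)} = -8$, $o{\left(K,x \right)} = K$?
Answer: $- \frac{1728}{17} \approx -101.65$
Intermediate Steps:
$J = \frac{16}{17}$ ($J = \frac{-8 + \left(-3 + 5\right) \left(-4\right)}{-74 + 57} = \frac{-8 + 2 \left(-4\right)}{-17} = \left(-8 - 8\right) \left(- \frac{1}{17}\right) = \left(-16\right) \left(- \frac{1}{17}\right) = \frac{16}{17} \approx 0.94118$)
$J \left(o{\left(-11,1 \right)} + b\right) = \frac{16 \left(-11 - 97\right)}{17} = \frac{16}{17} \left(-108\right) = - \frac{1728}{17}$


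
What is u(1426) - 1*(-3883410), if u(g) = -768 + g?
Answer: 3884068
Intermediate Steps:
u(1426) - 1*(-3883410) = (-768 + 1426) - 1*(-3883410) = 658 + 3883410 = 3884068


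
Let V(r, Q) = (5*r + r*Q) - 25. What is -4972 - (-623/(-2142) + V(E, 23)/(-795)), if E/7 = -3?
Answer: -403265591/81090 ≈ -4973.1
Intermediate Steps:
E = -21 (E = 7*(-3) = -21)
V(r, Q) = -25 + 5*r + Q*r (V(r, Q) = (5*r + Q*r) - 25 = -25 + 5*r + Q*r)
-4972 - (-623/(-2142) + V(E, 23)/(-795)) = -4972 - (-623/(-2142) + (-25 + 5*(-21) + 23*(-21))/(-795)) = -4972 - (-623*(-1/2142) + (-25 - 105 - 483)*(-1/795)) = -4972 - (89/306 - 613*(-1/795)) = -4972 - (89/306 + 613/795) = -4972 - 1*86111/81090 = -4972 - 86111/81090 = -403265591/81090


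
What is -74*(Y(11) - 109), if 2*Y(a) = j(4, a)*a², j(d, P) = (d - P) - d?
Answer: 57313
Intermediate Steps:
j(d, P) = -P
Y(a) = -a³/2 (Y(a) = ((-a)*a²)/2 = (-a³)/2 = -a³/2)
-74*(Y(11) - 109) = -74*(-½*11³ - 109) = -74*(-½*1331 - 109) = -74*(-1331/2 - 109) = -74*(-1549/2) = 57313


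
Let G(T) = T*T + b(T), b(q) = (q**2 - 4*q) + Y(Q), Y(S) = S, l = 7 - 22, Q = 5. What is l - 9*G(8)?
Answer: -924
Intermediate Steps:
l = -15
b(q) = 5 + q**2 - 4*q (b(q) = (q**2 - 4*q) + 5 = 5 + q**2 - 4*q)
G(T) = 5 - 4*T + 2*T**2 (G(T) = T*T + (5 + T**2 - 4*T) = T**2 + (5 + T**2 - 4*T) = 5 - 4*T + 2*T**2)
l - 9*G(8) = -15 - 9*(5 - 4*8 + 2*8**2) = -15 - 9*(5 - 32 + 2*64) = -15 - 9*(5 - 32 + 128) = -15 - 9*101 = -15 - 909 = -924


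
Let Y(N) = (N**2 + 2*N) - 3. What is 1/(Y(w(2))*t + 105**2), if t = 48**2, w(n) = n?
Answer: 1/22545 ≈ 4.4356e-5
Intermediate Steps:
t = 2304
Y(N) = -3 + N**2 + 2*N
1/(Y(w(2))*t + 105**2) = 1/((-3 + 2**2 + 2*2)*2304 + 105**2) = 1/((-3 + 4 + 4)*2304 + 11025) = 1/(5*2304 + 11025) = 1/(11520 + 11025) = 1/22545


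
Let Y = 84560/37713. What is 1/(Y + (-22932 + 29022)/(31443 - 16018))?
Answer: 116344605/306802034 ≈ 0.37922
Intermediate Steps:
Y = 84560/37713 (Y = 84560*(1/37713) = 84560/37713 ≈ 2.2422)
1/(Y + (-22932 + 29022)/(31443 - 16018)) = 1/(84560/37713 + (-22932 + 29022)/(31443 - 16018)) = 1/(84560/37713 + 6090/15425) = 1/(84560/37713 + 6090*(1/15425)) = 1/(84560/37713 + 1218/3085) = 1/(306802034/116344605) = 116344605/306802034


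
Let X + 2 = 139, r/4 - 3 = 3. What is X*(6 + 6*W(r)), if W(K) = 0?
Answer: 822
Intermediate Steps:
r = 24 (r = 12 + 4*3 = 12 + 12 = 24)
X = 137 (X = -2 + 139 = 137)
X*(6 + 6*W(r)) = 137*(6 + 6*0) = 137*(6 + 0) = 137*6 = 822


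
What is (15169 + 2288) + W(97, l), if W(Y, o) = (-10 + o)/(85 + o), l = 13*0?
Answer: 296767/17 ≈ 17457.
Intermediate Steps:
l = 0
W(Y, o) = (-10 + o)/(85 + o)
(15169 + 2288) + W(97, l) = (15169 + 2288) + (-10 + 0)/(85 + 0) = 17457 - 10/85 = 17457 + (1/85)*(-10) = 17457 - 2/17 = 296767/17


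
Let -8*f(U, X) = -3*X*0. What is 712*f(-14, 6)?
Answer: 0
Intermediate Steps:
f(U, X) = 0 (f(U, X) = -(-3*X)*0/8 = -⅛*0 = 0)
712*f(-14, 6) = 712*0 = 0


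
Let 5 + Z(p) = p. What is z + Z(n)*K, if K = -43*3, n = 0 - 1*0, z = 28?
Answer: 673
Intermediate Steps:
n = 0 (n = 0 + 0 = 0)
Z(p) = -5 + p
K = -129
z + Z(n)*K = 28 + (-5 + 0)*(-129) = 28 - 5*(-129) = 28 + 645 = 673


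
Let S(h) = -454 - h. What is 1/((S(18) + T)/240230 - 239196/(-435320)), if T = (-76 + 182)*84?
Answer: 2614423090/1528316833 ≈ 1.7107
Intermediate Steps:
T = 8904 (T = 106*84 = 8904)
1/((S(18) + T)/240230 - 239196/(-435320)) = 1/(((-454 - 1*18) + 8904)/240230 - 239196/(-435320)) = 1/(((-454 - 18) + 8904)*(1/240230) - 239196*(-1/435320)) = 1/((-472 + 8904)*(1/240230) + 59799/108830) = 1/(8432*(1/240230) + 59799/108830) = 1/(4216/120115 + 59799/108830) = 1/(1528316833/2614423090) = 2614423090/1528316833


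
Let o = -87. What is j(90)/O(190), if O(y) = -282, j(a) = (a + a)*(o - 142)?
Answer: 6870/47 ≈ 146.17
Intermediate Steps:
j(a) = -458*a (j(a) = (a + a)*(-87 - 142) = (2*a)*(-229) = -458*a)
j(90)/O(190) = -458*90/(-282) = -41220*(-1/282) = 6870/47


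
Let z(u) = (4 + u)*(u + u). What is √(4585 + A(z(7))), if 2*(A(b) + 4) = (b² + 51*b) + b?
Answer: √20443 ≈ 142.98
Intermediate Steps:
z(u) = 2*u*(4 + u) (z(u) = (4 + u)*(2*u) = 2*u*(4 + u))
A(b) = -4 + b²/2 + 26*b (A(b) = -4 + ((b² + 51*b) + b)/2 = -4 + (b² + 52*b)/2 = -4 + (b²/2 + 26*b) = -4 + b²/2 + 26*b)
√(4585 + A(z(7))) = √(4585 + (-4 + (2*7*(4 + 7))²/2 + 26*(2*7*(4 + 7)))) = √(4585 + (-4 + (2*7*11)²/2 + 26*(2*7*11))) = √(4585 + (-4 + (½)*154² + 26*154)) = √(4585 + (-4 + (½)*23716 + 4004)) = √(4585 + (-4 + 11858 + 4004)) = √(4585 + 15858) = √20443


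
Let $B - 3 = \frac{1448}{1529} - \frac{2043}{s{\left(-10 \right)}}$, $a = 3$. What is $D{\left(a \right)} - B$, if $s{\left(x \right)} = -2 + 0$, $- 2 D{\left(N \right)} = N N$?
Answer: $- \frac{1574789}{1529} \approx -1029.9$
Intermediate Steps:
$D{\left(N \right)} = - \frac{N^{2}}{2}$ ($D{\left(N \right)} = - \frac{N N}{2} = - \frac{N^{2}}{2}$)
$s{\left(x \right)} = -2$
$B = \frac{3135817}{3058}$ ($B = 3 + \left(\frac{1448}{1529} - \frac{2043}{-2}\right) = 3 + \left(1448 \cdot \frac{1}{1529} - - \frac{2043}{2}\right) = 3 + \left(\frac{1448}{1529} + \frac{2043}{2}\right) = 3 + \frac{3126643}{3058} = \frac{3135817}{3058} \approx 1025.4$)
$D{\left(a \right)} - B = - \frac{3^{2}}{2} - \frac{3135817}{3058} = \left(- \frac{1}{2}\right) 9 - \frac{3135817}{3058} = - \frac{9}{2} - \frac{3135817}{3058} = - \frac{1574789}{1529}$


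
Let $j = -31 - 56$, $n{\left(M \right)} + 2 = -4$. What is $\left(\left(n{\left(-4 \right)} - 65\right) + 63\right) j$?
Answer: $696$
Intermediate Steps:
$n{\left(M \right)} = -6$ ($n{\left(M \right)} = -2 - 4 = -6$)
$j = -87$ ($j = -31 - 56 = -87$)
$\left(\left(n{\left(-4 \right)} - 65\right) + 63\right) j = \left(\left(-6 - 65\right) + 63\right) \left(-87\right) = \left(-71 + 63\right) \left(-87\right) = \left(-8\right) \left(-87\right) = 696$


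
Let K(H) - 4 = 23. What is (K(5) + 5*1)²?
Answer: 1024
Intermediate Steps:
K(H) = 27 (K(H) = 4 + 23 = 27)
(K(5) + 5*1)² = (27 + 5*1)² = (27 + 5)² = 32² = 1024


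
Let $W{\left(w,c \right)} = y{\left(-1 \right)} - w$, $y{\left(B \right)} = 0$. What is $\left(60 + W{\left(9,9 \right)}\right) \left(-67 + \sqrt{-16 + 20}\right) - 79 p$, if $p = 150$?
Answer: $-15165$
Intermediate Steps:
$W{\left(w,c \right)} = - w$ ($W{\left(w,c \right)} = 0 - w = - w$)
$\left(60 + W{\left(9,9 \right)}\right) \left(-67 + \sqrt{-16 + 20}\right) - 79 p = \left(60 - 9\right) \left(-67 + \sqrt{-16 + 20}\right) - 11850 = \left(60 - 9\right) \left(-67 + \sqrt{4}\right) - 11850 = 51 \left(-67 + 2\right) - 11850 = 51 \left(-65\right) - 11850 = -3315 - 11850 = -15165$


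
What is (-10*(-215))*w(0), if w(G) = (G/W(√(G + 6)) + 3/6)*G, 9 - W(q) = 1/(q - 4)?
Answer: 0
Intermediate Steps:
W(q) = 9 - 1/(-4 + q) (W(q) = 9 - 1/(q - 4) = 9 - 1/(-4 + q))
w(G) = G*(½ + G*(-4 + √(6 + G))/(-37 + 9*√(6 + G))) (w(G) = (G/(((-37 + 9*√(G + 6))/(-4 + √(G + 6)))) + 3/6)*G = (G/(((-37 + 9*√(6 + G))/(-4 + √(6 + G)))) + 3*(⅙))*G = (G*((-4 + √(6 + G))/(-37 + 9*√(6 + G))) + ½)*G = (G*(-4 + √(6 + G))/(-37 + 9*√(6 + G)) + ½)*G = (½ + G*(-4 + √(6 + G))/(-37 + 9*√(6 + G)))*G = G*(½ + G*(-4 + √(6 + G))/(-37 + 9*√(6 + G))))
(-10*(-215))*w(0) = (-10*(-215))*((½)*0*(-37 + 9*√(6 + 0) + 2*0*(-4 + √(6 + 0)))/(-37 + 9*√(6 + 0))) = 2150*((½)*0*(-37 + 9*√6 + 2*0*(-4 + √6))/(-37 + 9*√6)) = 2150*((½)*0*(-37 + 9*√6 + 0)/(-37 + 9*√6)) = 2150*((½)*0*(-37 + 9*√6)/(-37 + 9*√6)) = 2150*0 = 0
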